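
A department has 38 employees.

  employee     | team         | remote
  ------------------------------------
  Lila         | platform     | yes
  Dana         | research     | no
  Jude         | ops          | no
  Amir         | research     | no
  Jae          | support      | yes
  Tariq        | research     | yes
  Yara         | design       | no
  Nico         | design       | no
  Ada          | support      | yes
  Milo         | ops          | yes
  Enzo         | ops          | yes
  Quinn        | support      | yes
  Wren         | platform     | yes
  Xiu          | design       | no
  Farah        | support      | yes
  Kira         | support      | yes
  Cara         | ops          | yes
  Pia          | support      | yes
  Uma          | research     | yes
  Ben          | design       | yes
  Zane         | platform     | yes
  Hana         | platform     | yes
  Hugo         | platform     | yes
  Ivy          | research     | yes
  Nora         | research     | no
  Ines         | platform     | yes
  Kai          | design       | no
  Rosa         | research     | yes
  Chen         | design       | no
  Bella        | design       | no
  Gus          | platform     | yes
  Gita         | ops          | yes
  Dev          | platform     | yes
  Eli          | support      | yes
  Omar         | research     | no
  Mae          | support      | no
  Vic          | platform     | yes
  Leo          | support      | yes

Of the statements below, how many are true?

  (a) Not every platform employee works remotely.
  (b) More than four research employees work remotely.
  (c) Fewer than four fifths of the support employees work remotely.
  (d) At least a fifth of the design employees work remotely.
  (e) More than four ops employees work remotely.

0

(a) platform: |A| = 9, |A ∩ B| = 9; needs A ⊄ B (|A ∖ B| ≥ 1) — false.
(b) research: |A| = 8, |A ∩ B| = 4; needs |A ∩ B| > 4 — false.
(c) support: |A| = 9, |A ∩ B| = 8; needs |A ∩ B| / |A| < 4/5 — false.
(d) design: |A| = 7, |A ∩ B| = 1; needs |A ∩ B| / |A| ≥ 1/5 — false.
(e) ops: |A| = 5, |A ∩ B| = 4; needs |A ∩ B| > 4 — false.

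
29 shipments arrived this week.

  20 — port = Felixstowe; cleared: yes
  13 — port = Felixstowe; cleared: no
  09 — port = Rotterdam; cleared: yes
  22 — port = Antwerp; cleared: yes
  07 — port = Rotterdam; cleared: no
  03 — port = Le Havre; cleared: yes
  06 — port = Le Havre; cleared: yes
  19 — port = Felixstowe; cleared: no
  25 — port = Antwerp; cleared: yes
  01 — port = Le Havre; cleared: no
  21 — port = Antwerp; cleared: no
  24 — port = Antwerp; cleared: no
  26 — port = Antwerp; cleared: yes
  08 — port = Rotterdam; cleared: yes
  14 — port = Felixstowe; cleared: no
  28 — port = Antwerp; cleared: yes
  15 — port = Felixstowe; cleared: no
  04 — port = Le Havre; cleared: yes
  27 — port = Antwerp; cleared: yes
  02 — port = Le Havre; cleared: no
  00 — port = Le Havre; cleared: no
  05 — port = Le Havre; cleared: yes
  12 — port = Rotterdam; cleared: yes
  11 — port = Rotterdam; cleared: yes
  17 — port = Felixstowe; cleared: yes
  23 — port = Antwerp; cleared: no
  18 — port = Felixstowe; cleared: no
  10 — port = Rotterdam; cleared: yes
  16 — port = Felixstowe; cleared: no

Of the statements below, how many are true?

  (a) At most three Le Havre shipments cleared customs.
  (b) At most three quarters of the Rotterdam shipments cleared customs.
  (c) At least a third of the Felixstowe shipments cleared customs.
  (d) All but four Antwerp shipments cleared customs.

(a) Le Havre: |A| = 7, |A ∩ B| = 4; needs |A ∩ B| ≤ 3 — false.
(b) Rotterdam: |A| = 6, |A ∩ B| = 5; needs |A ∩ B| / |A| ≤ 3/4 — false.
(c) Felixstowe: |A| = 8, |A ∩ B| = 2; needs |A ∩ B| / |A| ≥ 1/3 — false.
(d) Antwerp: |A| = 8, |A ∩ B| = 5; needs |A ∖ B| = 4 — false.

0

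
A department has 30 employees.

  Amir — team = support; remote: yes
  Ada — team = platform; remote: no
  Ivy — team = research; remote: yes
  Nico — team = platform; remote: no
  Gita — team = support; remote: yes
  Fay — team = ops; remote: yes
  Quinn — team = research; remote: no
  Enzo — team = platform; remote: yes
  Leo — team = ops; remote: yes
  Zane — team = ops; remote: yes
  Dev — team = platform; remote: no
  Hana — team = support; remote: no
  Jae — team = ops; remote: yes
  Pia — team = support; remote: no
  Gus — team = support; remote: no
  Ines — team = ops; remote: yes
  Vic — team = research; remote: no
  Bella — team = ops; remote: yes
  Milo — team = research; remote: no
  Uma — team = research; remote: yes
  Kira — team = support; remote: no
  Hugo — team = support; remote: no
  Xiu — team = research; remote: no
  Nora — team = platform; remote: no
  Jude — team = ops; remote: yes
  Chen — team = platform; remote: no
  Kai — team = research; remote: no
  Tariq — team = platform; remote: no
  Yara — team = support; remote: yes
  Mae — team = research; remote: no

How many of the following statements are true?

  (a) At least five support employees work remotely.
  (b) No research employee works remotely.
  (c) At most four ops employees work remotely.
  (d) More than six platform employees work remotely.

(a) support: |A| = 8, |A ∩ B| = 3; needs |A ∩ B| ≥ 5 — false.
(b) research: |A| = 8, |A ∩ B| = 2; needs A ∩ B = ∅ (|A ∩ B| = 0) — false.
(c) ops: |A| = 7, |A ∩ B| = 7; needs |A ∩ B| ≤ 4 — false.
(d) platform: |A| = 7, |A ∩ B| = 1; needs |A ∩ B| > 6 — false.

0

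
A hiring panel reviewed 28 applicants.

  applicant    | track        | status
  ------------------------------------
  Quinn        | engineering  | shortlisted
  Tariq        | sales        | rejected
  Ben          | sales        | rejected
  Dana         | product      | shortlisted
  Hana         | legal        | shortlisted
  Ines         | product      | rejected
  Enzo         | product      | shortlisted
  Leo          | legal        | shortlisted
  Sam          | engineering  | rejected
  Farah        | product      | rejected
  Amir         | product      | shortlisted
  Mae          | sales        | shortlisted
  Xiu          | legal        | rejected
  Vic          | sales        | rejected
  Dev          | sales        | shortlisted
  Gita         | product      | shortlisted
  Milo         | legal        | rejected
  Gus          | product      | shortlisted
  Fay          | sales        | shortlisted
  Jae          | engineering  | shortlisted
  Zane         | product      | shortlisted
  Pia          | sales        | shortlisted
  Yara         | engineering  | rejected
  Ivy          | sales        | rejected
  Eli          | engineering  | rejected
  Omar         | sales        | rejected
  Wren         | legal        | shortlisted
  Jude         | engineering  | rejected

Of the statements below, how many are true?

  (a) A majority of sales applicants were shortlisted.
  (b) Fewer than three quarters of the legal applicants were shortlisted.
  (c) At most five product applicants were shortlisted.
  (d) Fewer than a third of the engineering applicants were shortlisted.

1

(a) sales: |A| = 9, |A ∩ B| = 4; needs |A ∩ B| > |A ∖ B| — false.
(b) legal: |A| = 5, |A ∩ B| = 3; needs |A ∩ B| / |A| < 3/4 — true.
(c) product: |A| = 8, |A ∩ B| = 6; needs |A ∩ B| ≤ 5 — false.
(d) engineering: |A| = 6, |A ∩ B| = 2; needs |A ∩ B| / |A| < 1/3 — false.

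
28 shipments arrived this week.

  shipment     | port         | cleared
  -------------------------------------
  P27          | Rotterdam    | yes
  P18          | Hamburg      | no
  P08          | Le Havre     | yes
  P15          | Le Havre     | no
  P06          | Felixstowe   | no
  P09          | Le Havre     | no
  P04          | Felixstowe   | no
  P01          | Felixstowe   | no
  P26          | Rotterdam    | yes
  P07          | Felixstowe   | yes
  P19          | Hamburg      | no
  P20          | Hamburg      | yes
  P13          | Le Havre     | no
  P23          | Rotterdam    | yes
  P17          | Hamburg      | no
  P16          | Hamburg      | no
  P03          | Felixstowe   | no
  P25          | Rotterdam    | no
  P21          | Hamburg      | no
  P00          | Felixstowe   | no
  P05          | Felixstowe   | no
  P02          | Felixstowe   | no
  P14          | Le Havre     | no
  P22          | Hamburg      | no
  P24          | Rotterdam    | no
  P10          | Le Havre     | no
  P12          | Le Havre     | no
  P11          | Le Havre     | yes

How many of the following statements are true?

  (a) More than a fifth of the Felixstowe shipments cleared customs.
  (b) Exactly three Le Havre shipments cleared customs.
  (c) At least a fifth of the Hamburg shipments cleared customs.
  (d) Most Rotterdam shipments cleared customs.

1

(a) Felixstowe: |A| = 8, |A ∩ B| = 1; needs |A ∩ B| / |A| > 1/5 — false.
(b) Le Havre: |A| = 8, |A ∩ B| = 2; needs |A ∩ B| = 3 — false.
(c) Hamburg: |A| = 7, |A ∩ B| = 1; needs |A ∩ B| / |A| ≥ 1/5 — false.
(d) Rotterdam: |A| = 5, |A ∩ B| = 3; needs |A ∩ B| > |A ∖ B| — true.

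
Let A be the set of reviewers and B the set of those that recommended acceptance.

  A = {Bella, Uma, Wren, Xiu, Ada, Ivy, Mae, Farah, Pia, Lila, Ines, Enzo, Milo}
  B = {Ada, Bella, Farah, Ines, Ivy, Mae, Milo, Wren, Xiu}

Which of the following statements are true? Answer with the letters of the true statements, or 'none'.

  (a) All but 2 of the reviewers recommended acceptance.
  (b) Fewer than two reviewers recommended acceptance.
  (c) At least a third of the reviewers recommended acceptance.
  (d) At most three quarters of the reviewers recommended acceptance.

|A| = 13, |A ∩ B| = 9, |A ∖ B| = 4.
(a) |A ∖ B| = 2: fails.
(b) |A ∩ B| < 2: fails.
(c) |A ∩ B| / |A| ≥ 1/3: holds.
(d) |A ∩ B| / |A| ≤ 3/4: holds.

(c), (d)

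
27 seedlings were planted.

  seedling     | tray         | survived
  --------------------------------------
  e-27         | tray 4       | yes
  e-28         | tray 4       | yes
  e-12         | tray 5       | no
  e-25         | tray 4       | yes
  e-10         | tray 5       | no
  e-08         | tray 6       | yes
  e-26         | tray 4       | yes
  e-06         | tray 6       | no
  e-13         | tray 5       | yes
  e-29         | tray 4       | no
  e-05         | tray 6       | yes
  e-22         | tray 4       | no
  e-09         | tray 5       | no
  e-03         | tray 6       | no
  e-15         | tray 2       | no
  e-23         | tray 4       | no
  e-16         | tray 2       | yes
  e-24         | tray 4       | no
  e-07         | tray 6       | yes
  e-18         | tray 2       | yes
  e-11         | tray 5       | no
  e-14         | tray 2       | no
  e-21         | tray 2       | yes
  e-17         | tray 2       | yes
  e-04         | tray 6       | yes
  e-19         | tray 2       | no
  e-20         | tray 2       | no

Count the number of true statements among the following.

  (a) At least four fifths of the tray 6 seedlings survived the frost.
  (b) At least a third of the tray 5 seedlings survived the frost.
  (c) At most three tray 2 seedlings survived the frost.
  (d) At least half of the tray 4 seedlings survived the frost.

1

(a) tray 6: |A| = 6, |A ∩ B| = 4; needs |A ∩ B| / |A| ≥ 4/5 — false.
(b) tray 5: |A| = 5, |A ∩ B| = 1; needs |A ∩ B| / |A| ≥ 1/3 — false.
(c) tray 2: |A| = 8, |A ∩ B| = 4; needs |A ∩ B| ≤ 3 — false.
(d) tray 4: |A| = 8, |A ∩ B| = 4; needs |A ∩ B| ≥ |A ∖ B| — true.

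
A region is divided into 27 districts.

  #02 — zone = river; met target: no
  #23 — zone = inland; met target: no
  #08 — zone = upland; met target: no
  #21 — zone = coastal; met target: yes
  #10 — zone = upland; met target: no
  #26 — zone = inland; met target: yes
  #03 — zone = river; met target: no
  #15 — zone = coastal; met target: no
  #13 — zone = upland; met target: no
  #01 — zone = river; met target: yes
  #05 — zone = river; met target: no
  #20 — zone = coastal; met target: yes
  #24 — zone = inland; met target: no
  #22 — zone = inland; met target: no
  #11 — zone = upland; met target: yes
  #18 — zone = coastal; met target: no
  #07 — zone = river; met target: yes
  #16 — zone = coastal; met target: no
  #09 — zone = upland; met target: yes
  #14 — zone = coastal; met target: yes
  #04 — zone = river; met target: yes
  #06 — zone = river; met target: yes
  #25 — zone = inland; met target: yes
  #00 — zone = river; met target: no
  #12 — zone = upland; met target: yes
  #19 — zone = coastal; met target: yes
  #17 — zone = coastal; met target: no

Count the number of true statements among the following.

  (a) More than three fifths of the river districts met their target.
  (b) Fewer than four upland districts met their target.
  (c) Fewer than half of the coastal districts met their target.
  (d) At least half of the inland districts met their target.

1

(a) river: |A| = 8, |A ∩ B| = 4; needs |A ∩ B| / |A| > 3/5 — false.
(b) upland: |A| = 6, |A ∩ B| = 3; needs |A ∩ B| < 4 — true.
(c) coastal: |A| = 8, |A ∩ B| = 4; needs |A ∩ B| < |A ∖ B| — false.
(d) inland: |A| = 5, |A ∩ B| = 2; needs |A ∩ B| ≥ |A ∖ B| — false.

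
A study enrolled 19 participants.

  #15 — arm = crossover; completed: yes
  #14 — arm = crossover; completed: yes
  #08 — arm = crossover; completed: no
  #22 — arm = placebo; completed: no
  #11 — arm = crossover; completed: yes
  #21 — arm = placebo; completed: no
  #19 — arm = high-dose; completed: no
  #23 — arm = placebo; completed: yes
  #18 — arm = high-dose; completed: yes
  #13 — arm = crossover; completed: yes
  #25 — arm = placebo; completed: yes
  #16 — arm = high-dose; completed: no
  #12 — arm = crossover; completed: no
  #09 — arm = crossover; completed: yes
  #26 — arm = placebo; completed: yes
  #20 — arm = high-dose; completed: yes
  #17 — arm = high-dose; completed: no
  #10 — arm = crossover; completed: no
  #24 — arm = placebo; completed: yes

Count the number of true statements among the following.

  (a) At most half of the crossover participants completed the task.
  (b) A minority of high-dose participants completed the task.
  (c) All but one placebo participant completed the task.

1

(a) crossover: |A| = 8, |A ∩ B| = 5; needs |A ∩ B| ≤ |A ∖ B| — false.
(b) high-dose: |A| = 5, |A ∩ B| = 2; needs |A ∩ B| < |A ∖ B| — true.
(c) placebo: |A| = 6, |A ∩ B| = 4; needs |A ∖ B| = 1 — false.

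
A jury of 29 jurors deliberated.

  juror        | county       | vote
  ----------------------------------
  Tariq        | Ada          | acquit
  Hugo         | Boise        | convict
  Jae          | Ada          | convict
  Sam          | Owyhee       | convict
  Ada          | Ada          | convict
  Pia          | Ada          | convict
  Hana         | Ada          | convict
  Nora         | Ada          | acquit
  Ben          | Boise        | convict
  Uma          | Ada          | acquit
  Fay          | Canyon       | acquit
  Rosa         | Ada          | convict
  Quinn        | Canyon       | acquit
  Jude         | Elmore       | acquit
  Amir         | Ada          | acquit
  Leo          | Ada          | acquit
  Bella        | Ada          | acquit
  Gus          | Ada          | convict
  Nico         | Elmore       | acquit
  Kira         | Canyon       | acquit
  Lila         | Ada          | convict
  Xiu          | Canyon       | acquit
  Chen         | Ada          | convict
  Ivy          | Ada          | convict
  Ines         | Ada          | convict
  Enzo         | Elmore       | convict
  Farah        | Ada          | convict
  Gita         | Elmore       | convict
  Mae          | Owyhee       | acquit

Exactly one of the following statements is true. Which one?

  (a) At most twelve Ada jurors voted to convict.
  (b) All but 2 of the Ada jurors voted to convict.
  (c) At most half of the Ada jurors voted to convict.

|A| = 17, |A ∩ B| = 11, |A ∖ B| = 6.
(a) requires |A ∩ B| ≤ 12: true.
(b) requires |A ∖ B| = 2: false.
(c) requires |A ∩ B| ≤ |A ∖ B|: false.

(a)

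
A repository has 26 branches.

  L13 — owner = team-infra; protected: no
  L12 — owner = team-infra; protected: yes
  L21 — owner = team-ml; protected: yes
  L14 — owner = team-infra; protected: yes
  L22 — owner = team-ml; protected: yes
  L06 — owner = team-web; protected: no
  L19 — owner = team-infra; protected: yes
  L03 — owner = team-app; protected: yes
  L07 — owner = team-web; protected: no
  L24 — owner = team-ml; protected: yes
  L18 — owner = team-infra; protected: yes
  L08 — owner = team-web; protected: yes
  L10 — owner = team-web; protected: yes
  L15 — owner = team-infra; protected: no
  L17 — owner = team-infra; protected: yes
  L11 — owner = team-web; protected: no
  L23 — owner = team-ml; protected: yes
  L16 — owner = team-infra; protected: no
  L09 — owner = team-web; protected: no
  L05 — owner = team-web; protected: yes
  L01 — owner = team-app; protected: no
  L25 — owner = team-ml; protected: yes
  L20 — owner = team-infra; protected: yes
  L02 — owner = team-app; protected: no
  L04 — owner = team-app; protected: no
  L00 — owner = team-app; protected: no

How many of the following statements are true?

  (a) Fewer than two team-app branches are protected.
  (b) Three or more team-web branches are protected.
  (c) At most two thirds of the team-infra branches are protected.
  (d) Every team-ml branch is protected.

4

(a) team-app: |A| = 5, |A ∩ B| = 1; needs |A ∩ B| < 2 — true.
(b) team-web: |A| = 7, |A ∩ B| = 3; needs |A ∩ B| ≥ 3 — true.
(c) team-infra: |A| = 9, |A ∩ B| = 6; needs |A ∩ B| / |A| ≤ 2/3 — true.
(d) team-ml: |A| = 5, |A ∩ B| = 5; needs A ⊆ B, i.e. every element of A is in B (|A ∖ B| = 0) — true.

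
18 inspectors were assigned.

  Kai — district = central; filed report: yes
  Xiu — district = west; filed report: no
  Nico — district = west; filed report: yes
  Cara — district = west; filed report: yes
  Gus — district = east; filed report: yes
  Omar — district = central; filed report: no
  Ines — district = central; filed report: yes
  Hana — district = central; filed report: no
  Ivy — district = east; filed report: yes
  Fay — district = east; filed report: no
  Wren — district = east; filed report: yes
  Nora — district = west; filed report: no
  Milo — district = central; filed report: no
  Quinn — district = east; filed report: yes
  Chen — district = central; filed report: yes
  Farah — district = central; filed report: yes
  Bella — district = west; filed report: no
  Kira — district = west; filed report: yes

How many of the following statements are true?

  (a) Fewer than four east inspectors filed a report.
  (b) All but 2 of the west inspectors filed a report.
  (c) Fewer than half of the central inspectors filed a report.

0

(a) east: |A| = 5, |A ∩ B| = 4; needs |A ∩ B| < 4 — false.
(b) west: |A| = 6, |A ∩ B| = 3; needs |A ∖ B| = 2 — false.
(c) central: |A| = 7, |A ∩ B| = 4; needs |A ∩ B| < |A ∖ B| — false.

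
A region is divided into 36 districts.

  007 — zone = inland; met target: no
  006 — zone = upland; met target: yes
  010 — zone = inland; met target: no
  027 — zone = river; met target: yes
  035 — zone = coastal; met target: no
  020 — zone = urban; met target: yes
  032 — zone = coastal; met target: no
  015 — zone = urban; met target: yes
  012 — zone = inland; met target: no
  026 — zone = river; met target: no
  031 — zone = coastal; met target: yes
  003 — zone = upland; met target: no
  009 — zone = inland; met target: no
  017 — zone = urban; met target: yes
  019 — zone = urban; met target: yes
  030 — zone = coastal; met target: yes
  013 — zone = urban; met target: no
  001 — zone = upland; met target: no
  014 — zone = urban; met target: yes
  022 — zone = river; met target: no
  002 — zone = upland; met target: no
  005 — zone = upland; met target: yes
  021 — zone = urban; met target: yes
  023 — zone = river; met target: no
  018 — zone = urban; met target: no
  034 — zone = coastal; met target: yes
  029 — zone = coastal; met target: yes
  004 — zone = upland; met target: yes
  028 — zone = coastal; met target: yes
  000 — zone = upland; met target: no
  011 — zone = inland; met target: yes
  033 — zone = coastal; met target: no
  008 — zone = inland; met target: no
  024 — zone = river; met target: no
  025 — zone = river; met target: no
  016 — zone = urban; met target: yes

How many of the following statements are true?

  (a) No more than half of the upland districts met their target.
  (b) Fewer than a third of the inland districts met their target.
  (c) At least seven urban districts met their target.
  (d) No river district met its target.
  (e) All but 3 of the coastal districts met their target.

4

(a) upland: |A| = 7, |A ∩ B| = 3; needs |A ∩ B| ≤ |A ∖ B| — true.
(b) inland: |A| = 6, |A ∩ B| = 1; needs |A ∩ B| / |A| < 1/3 — true.
(c) urban: |A| = 9, |A ∩ B| = 7; needs |A ∩ B| ≥ 7 — true.
(d) river: |A| = 6, |A ∩ B| = 1; needs A ∩ B = ∅ (|A ∩ B| = 0) — false.
(e) coastal: |A| = 8, |A ∩ B| = 5; needs |A ∖ B| = 3 — true.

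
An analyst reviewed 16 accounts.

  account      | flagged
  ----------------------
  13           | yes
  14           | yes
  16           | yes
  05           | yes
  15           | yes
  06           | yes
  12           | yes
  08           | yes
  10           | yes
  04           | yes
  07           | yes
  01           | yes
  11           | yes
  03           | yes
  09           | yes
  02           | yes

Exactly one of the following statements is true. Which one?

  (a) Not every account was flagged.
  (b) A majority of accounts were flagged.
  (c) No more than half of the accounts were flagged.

(b)

|A| = 16, |A ∩ B| = 16, |A ∖ B| = 0.
(a) requires A ⊄ B (|A ∖ B| ≥ 1): false.
(b) requires |A ∩ B| > |A ∖ B|: true.
(c) requires |A ∩ B| ≤ |A ∖ B|: false.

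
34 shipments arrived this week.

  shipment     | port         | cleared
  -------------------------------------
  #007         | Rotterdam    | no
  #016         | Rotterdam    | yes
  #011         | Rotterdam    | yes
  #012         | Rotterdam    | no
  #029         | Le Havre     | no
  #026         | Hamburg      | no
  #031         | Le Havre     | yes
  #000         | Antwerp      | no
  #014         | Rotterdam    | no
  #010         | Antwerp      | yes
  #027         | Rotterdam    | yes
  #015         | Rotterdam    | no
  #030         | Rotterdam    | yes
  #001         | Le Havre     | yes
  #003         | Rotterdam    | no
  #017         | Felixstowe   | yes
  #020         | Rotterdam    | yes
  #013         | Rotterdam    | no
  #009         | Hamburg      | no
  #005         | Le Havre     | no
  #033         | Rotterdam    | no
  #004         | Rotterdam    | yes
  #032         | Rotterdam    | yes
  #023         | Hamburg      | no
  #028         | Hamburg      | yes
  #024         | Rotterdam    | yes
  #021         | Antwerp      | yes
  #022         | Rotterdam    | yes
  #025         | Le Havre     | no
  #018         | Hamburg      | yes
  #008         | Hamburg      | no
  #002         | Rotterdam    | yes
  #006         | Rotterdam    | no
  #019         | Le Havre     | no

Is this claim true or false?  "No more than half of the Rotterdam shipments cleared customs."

False

The determiner here denotes the relation: |A ∩ B| ≤ |A ∖ B|.
|A| = 18, |A ∩ B| = 10, |A ∖ B| = 8.
10 > 8, so the statement is false.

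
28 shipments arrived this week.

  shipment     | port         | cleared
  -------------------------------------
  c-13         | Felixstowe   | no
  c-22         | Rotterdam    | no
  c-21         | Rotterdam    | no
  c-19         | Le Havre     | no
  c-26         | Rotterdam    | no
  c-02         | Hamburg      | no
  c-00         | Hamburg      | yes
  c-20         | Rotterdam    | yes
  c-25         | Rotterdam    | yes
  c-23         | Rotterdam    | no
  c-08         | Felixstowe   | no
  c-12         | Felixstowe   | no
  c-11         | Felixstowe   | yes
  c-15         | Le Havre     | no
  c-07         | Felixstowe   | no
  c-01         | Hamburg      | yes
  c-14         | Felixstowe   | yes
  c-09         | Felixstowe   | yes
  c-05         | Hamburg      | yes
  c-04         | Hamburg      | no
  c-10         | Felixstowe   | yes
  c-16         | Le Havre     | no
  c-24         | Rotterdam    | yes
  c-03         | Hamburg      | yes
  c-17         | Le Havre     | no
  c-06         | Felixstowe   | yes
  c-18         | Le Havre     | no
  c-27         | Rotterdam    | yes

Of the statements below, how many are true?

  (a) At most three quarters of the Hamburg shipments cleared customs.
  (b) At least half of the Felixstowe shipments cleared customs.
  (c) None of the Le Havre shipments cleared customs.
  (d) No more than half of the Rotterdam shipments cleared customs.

(a) Hamburg: |A| = 6, |A ∩ B| = 4; needs |A ∩ B| / |A| ≤ 3/4 — true.
(b) Felixstowe: |A| = 9, |A ∩ B| = 5; needs |A ∩ B| ≥ |A ∖ B| — true.
(c) Le Havre: |A| = 5, |A ∩ B| = 0; needs A ∩ B = ∅ (|A ∩ B| = 0) — true.
(d) Rotterdam: |A| = 8, |A ∩ B| = 4; needs |A ∩ B| ≤ |A ∖ B| — true.

4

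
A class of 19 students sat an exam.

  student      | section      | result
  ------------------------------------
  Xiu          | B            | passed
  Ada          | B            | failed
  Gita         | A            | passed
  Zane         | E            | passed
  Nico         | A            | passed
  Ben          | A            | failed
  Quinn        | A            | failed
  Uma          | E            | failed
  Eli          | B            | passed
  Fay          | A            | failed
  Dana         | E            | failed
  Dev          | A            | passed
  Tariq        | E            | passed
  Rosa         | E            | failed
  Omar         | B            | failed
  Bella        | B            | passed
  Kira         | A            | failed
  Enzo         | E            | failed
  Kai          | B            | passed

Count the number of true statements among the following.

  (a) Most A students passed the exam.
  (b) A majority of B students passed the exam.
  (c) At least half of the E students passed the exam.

1

(a) A: |A| = 7, |A ∩ B| = 3; needs |A ∩ B| > |A ∖ B| — false.
(b) B: |A| = 6, |A ∩ B| = 4; needs |A ∩ B| > |A ∖ B| — true.
(c) E: |A| = 6, |A ∩ B| = 2; needs |A ∩ B| ≥ |A ∖ B| — false.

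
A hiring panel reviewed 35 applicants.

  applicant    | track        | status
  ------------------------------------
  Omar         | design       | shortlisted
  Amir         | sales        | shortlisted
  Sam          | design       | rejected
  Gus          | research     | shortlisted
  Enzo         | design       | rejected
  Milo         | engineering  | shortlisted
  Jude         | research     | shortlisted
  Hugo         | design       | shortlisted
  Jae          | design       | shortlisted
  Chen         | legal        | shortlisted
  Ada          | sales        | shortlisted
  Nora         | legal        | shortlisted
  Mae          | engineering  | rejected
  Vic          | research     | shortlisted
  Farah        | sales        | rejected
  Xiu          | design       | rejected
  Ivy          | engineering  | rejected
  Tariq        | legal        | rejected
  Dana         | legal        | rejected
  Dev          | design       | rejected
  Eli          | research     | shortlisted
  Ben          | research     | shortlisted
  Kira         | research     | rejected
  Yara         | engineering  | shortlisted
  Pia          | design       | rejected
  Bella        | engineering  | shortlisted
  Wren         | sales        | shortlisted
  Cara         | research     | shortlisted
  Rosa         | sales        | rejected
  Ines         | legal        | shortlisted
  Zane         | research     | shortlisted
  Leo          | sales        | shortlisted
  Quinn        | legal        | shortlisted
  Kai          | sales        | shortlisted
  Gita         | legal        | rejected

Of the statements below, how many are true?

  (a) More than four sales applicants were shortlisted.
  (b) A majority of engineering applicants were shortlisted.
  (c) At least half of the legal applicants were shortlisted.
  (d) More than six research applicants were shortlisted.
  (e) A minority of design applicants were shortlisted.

(a) sales: |A| = 7, |A ∩ B| = 5; needs |A ∩ B| > 4 — true.
(b) engineering: |A| = 5, |A ∩ B| = 3; needs |A ∩ B| > |A ∖ B| — true.
(c) legal: |A| = 7, |A ∩ B| = 4; needs |A ∩ B| ≥ |A ∖ B| — true.
(d) research: |A| = 8, |A ∩ B| = 7; needs |A ∩ B| > 6 — true.
(e) design: |A| = 8, |A ∩ B| = 3; needs |A ∩ B| < |A ∖ B| — true.

5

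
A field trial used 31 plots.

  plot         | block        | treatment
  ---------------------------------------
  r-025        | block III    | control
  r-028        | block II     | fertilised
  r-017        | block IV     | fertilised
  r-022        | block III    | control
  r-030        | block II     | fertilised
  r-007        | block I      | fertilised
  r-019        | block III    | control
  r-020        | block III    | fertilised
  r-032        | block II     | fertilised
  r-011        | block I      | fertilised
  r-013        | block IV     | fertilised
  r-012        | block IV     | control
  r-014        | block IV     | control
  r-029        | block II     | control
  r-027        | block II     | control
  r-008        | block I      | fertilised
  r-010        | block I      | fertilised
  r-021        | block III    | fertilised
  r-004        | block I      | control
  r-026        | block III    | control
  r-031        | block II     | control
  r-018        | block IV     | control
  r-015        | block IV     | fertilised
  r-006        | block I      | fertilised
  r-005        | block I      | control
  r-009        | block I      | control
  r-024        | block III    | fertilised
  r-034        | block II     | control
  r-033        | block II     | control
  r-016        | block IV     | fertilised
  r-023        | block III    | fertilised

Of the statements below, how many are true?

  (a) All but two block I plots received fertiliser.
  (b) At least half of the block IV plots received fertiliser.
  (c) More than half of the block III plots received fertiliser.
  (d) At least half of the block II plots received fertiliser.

1

(a) block I: |A| = 8, |A ∩ B| = 5; needs |A ∖ B| = 2 — false.
(b) block IV: |A| = 7, |A ∩ B| = 4; needs |A ∩ B| ≥ |A ∖ B| — true.
(c) block III: |A| = 8, |A ∩ B| = 4; needs |A ∩ B| > |A ∖ B| — false.
(d) block II: |A| = 8, |A ∩ B| = 3; needs |A ∩ B| ≥ |A ∖ B| — false.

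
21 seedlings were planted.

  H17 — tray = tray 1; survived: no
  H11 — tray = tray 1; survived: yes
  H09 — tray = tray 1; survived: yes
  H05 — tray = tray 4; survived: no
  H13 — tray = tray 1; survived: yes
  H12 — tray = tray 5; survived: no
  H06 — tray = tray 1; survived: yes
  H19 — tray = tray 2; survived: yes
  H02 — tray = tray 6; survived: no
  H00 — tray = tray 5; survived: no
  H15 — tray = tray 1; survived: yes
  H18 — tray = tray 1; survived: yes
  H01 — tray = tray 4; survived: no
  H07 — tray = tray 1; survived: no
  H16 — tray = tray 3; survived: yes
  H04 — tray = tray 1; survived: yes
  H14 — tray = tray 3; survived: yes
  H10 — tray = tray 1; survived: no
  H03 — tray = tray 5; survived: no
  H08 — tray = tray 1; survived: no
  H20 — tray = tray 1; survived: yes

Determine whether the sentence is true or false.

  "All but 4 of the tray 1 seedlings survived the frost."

True

'All but 4 of the tray 1 seedlings survived the frost' holds iff |A ∖ B| = 4.
A (the restrictor) = {H17, H11, H09, H13, H06, H15, H18, H07, H04, H10, H08, H20}, |A| = 12.
A ∖ B = {H17, H07, H10, H08}, so |A ∖ B| = 4.
|A ∖ B| = 4, so the statement is true.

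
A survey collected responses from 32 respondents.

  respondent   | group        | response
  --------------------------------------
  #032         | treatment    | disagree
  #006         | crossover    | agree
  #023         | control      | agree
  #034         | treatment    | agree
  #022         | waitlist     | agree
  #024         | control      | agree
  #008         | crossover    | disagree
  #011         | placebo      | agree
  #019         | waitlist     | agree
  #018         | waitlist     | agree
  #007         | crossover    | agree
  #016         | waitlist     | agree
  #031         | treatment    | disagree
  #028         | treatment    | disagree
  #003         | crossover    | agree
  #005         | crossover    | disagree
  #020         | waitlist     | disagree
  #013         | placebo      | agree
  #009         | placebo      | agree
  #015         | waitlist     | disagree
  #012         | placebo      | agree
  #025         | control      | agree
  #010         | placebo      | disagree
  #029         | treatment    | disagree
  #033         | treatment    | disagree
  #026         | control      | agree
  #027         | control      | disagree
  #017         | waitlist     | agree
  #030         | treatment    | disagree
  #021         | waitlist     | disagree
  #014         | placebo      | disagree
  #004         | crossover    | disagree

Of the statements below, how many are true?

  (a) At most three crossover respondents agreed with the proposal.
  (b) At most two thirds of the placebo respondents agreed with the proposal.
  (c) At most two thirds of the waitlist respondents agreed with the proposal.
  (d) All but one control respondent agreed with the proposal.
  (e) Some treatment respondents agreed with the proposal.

5

(a) crossover: |A| = 6, |A ∩ B| = 3; needs |A ∩ B| ≤ 3 — true.
(b) placebo: |A| = 6, |A ∩ B| = 4; needs |A ∩ B| / |A| ≤ 2/3 — true.
(c) waitlist: |A| = 8, |A ∩ B| = 5; needs |A ∩ B| / |A| ≤ 2/3 — true.
(d) control: |A| = 5, |A ∩ B| = 4; needs |A ∖ B| = 1 — true.
(e) treatment: |A| = 7, |A ∩ B| = 1; needs A ∩ B ≠ ∅ (|A ∩ B| ≥ 1) — true.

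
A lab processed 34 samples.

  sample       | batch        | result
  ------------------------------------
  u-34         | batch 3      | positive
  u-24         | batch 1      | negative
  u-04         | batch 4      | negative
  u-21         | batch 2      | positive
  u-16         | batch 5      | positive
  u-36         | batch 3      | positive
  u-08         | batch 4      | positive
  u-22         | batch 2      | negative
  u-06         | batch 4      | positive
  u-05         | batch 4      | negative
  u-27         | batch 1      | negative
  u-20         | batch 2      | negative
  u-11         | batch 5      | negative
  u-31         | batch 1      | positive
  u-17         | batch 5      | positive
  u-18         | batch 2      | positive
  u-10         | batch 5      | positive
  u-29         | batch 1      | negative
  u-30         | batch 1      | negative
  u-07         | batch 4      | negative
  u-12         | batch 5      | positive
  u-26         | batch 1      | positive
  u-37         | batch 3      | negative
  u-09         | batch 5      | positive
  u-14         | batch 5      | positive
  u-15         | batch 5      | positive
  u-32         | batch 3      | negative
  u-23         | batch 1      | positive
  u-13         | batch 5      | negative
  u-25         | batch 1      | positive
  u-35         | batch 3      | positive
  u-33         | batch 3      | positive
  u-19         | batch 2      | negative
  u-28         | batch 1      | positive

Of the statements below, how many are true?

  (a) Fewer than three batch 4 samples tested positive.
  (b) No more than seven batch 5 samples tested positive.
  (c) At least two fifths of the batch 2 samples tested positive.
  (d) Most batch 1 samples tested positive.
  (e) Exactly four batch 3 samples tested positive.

5

(a) batch 4: |A| = 5, |A ∩ B| = 2; needs |A ∩ B| < 3 — true.
(b) batch 5: |A| = 9, |A ∩ B| = 7; needs |A ∩ B| ≤ 7 — true.
(c) batch 2: |A| = 5, |A ∩ B| = 2; needs |A ∩ B| / |A| ≥ 2/5 — true.
(d) batch 1: |A| = 9, |A ∩ B| = 5; needs |A ∩ B| > |A ∖ B| — true.
(e) batch 3: |A| = 6, |A ∩ B| = 4; needs |A ∩ B| = 4 — true.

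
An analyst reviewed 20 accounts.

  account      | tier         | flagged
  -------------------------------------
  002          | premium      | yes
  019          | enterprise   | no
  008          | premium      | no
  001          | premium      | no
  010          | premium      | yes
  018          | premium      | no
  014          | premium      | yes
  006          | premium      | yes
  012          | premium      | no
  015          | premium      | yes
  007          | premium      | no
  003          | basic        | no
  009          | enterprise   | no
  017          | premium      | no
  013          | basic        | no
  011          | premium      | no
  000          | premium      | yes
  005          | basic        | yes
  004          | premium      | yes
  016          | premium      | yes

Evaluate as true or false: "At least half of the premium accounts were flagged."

True

The determiner here denotes the relation: |A ∩ B| ≥ |A ∖ B|.
|A| = 15, |A ∩ B| = 8, |A ∖ B| = 7.
8 > 7, so the statement is true.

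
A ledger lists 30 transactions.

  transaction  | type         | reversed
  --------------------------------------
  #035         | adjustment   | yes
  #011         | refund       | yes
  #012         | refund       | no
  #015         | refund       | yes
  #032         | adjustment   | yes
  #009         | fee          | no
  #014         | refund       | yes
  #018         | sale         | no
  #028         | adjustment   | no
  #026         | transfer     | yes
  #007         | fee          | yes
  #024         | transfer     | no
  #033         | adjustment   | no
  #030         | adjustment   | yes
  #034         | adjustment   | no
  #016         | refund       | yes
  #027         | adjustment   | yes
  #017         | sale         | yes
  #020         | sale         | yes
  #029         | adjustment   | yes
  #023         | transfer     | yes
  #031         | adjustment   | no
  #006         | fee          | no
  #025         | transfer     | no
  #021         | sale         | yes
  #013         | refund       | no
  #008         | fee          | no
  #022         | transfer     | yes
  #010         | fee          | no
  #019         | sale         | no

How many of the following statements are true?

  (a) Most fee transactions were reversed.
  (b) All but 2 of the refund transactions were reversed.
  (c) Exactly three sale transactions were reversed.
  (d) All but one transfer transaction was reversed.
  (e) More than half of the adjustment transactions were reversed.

3

(a) fee: |A| = 5, |A ∩ B| = 1; needs |A ∩ B| > |A ∖ B| — false.
(b) refund: |A| = 6, |A ∩ B| = 4; needs |A ∖ B| = 2 — true.
(c) sale: |A| = 5, |A ∩ B| = 3; needs |A ∩ B| = 3 — true.
(d) transfer: |A| = 5, |A ∩ B| = 3; needs |A ∖ B| = 1 — false.
(e) adjustment: |A| = 9, |A ∩ B| = 5; needs |A ∩ B| > |A ∖ B| — true.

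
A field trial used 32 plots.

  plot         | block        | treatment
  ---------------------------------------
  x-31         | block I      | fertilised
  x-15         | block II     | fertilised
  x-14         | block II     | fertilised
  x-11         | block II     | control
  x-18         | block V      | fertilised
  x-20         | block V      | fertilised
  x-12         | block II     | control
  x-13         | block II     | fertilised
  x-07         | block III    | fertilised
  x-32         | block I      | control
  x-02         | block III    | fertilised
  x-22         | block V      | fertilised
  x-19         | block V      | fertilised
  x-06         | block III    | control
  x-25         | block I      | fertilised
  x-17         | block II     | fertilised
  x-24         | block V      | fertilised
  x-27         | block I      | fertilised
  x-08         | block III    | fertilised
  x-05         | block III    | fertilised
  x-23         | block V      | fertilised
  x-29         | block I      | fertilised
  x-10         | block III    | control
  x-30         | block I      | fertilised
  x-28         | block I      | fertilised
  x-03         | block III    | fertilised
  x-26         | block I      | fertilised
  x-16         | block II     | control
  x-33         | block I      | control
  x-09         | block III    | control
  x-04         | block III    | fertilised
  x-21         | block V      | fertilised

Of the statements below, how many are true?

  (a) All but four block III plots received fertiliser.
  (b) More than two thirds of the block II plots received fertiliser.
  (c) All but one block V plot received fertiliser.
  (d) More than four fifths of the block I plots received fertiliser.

0

(a) block III: |A| = 9, |A ∩ B| = 6; needs |A ∖ B| = 4 — false.
(b) block II: |A| = 7, |A ∩ B| = 4; needs |A ∩ B| / |A| > 2/3 — false.
(c) block V: |A| = 7, |A ∩ B| = 7; needs |A ∖ B| = 1 — false.
(d) block I: |A| = 9, |A ∩ B| = 7; needs |A ∩ B| / |A| > 4/5 — false.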